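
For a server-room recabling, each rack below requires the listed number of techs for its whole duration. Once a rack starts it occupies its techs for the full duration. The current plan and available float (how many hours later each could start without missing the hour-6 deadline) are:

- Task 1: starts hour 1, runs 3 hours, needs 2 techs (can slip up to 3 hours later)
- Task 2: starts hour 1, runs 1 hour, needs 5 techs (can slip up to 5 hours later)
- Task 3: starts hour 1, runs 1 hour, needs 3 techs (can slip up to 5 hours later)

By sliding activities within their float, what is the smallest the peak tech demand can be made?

5

Early-start (Task 1@1, Task 2@1, Task 3@1) gives peak 10: h1:10  h2:2  h3:2  h4:0  h5:0  h6:0.
Shift Task 2→4.
Schedule Task 1@1, Task 2@4, Task 3@1: h1:5  h2:2  h3:2  h4:5  h5:0  h6:0 — peak 5.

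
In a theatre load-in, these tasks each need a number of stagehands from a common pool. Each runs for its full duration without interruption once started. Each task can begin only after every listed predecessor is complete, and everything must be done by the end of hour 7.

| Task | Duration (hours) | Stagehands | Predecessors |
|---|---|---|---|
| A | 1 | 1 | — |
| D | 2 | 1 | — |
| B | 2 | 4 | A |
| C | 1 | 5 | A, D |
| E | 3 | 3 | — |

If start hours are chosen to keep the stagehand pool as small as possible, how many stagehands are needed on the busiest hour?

Early-start (A@1, D@1, B@2, C@3, E@1) gives peak 12: h1:5  h2:8  h3:12  h4:0  h5:0  h6:0  h7:0.
Shift C→4, E→5.
Schedule A@1, D@1, B@2, C@4, E@5: h1:2  h2:5  h3:4  h4:5  h5:3  h6:3  h7:3 — peak 5.

5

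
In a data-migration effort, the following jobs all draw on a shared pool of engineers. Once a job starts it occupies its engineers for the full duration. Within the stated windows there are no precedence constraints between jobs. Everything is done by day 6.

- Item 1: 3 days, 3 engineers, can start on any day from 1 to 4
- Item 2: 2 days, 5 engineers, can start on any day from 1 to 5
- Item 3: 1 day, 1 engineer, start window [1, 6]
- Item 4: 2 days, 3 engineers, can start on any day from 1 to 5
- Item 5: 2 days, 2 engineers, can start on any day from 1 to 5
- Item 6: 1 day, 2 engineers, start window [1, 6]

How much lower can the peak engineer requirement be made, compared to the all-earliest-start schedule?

Early-start peak: d1:16  d2:13  d3:3  d4:0  d5:0  d6:0 ⇒ 16.
Leveled (Item 1@1, Item 2@5, Item 3@1, Item 4@3, Item 5@1, Item 6@4): d1:6  d2:5  d3:6  d4:5  d5:5  d6:5 ⇒ 6.
Reduction 16 − 6 = 10.

10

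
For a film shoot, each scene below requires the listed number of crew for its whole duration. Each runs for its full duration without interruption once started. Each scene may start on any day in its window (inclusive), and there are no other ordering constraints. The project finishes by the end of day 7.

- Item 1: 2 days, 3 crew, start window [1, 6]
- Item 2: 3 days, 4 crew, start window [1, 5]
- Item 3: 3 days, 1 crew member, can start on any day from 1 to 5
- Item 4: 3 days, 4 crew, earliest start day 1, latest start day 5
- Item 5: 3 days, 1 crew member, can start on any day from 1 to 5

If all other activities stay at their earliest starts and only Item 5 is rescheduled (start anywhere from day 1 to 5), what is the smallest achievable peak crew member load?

Item 5@1: d1:13  d2:13  d3:10  d4:0  d5:0  d6:0  d7:0 → peak 13
Item 5@2: d1:12  d2:13  d3:10  d4:1  d5:0  d6:0  d7:0 → peak 13
Item 5@3: d1:12  d2:12  d3:10  d4:1  d5:1  d6:0  d7:0 → peak 12
Item 5@4: d1:12  d2:12  d3:9  d4:1  d5:1  d6:1  d7:0 → peak 12
Item 5@5: d1:12  d2:12  d3:9  d4:0  d5:1  d6:1  d7:1 → peak 12
Best is Item 5@3, peak 12.

12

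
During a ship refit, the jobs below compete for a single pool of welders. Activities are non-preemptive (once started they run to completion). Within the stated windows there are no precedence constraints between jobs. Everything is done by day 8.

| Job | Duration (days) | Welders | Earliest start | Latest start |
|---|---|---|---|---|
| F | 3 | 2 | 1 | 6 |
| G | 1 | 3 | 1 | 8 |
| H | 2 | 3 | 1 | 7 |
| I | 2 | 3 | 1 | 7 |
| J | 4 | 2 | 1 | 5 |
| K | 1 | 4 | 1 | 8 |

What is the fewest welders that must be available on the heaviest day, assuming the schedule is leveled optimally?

5

Early-start (F@1, G@1, H@1, I@1, J@1, K@1) gives peak 17: d1:17  d2:10  d3:4  d4:2  d5:0  d6:0  d7:0  d8:0.
Shift H→2, I→4, J→4, K→8.
Schedule F@1, G@1, H@2, I@4, J@4, K@8: d1:5  d2:5  d3:5  d4:5  d5:5  d6:2  d7:2  d8:4 — peak 5.
Total welder-days = 33 over 8 days ⇒ peak ≥ ⌈33/8⌉ = 5, so 5 is optimal.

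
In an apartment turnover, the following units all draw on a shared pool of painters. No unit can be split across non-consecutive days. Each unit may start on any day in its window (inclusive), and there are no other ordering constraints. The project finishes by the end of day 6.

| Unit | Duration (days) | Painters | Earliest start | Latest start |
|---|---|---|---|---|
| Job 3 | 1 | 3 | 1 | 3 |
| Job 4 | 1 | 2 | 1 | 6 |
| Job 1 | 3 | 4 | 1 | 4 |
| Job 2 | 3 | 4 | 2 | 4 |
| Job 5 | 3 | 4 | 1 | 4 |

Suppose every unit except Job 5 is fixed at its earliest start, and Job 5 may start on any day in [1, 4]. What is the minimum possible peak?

9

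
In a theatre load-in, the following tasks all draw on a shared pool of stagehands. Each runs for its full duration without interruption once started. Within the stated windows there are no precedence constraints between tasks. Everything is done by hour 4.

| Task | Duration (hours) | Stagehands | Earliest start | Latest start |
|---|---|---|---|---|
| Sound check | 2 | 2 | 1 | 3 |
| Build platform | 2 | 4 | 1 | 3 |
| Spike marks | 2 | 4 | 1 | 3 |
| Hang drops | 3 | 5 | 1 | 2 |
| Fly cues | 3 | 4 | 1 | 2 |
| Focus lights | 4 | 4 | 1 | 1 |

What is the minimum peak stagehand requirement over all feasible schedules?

19

Early-start (Sound check@1, Build platform@1, Spike marks@1, Hang drops@1, Fly cues@1, Focus lights@1) gives peak 23: h1:23  h2:23  h3:13  h4:4.
Shift Spike marks→3.
Schedule Sound check@1, Build platform@1, Spike marks@3, Hang drops@1, Fly cues@1, Focus lights@1: h1:19  h2:19  h3:17  h4:8 — peak 19.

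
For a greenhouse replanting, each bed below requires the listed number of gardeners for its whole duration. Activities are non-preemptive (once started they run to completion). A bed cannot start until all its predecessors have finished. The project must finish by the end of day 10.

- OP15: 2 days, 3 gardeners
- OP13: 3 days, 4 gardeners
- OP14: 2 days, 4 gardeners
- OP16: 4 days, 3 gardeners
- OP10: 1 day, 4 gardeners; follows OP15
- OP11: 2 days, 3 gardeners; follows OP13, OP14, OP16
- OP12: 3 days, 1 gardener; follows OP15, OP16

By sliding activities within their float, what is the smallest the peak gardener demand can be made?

7

Early-start (OP15@1, OP13@1, OP14@1, OP16@1, OP10@3, OP11@5, OP12@5) gives peak 14: d1:14  d2:14  d3:11  d4:3  d5:4  d6:4  d7:1  d8:0  d9:0  d10:0.
Shift OP14→4, OP16→3, OP10→6, OP11→7, OP12→7.
Schedule OP15@1, OP13@1, OP14@4, OP16@3, OP10@6, OP11@7, OP12@7: d1:7  d2:7  d3:7  d4:7  d5:7  d6:7  d7:4  d8:4  d9:1  d10:0 — peak 7.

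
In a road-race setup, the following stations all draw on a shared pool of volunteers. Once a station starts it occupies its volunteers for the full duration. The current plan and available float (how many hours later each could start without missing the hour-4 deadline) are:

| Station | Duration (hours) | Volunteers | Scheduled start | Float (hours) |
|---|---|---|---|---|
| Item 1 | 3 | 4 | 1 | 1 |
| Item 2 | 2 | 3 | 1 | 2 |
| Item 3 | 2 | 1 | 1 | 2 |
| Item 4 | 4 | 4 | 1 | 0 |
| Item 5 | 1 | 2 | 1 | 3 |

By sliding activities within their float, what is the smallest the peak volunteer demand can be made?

Early-start (Item 1@1, Item 2@1, Item 3@1, Item 4@1, Item 5@1) gives peak 14: h1:14  h2:12  h3:8  h4:4.
Shift Item 3→3, Item 5→3.
Schedule Item 1@1, Item 2@1, Item 3@3, Item 4@1, Item 5@3: h1:11  h2:11  h3:11  h4:5 — peak 11.

11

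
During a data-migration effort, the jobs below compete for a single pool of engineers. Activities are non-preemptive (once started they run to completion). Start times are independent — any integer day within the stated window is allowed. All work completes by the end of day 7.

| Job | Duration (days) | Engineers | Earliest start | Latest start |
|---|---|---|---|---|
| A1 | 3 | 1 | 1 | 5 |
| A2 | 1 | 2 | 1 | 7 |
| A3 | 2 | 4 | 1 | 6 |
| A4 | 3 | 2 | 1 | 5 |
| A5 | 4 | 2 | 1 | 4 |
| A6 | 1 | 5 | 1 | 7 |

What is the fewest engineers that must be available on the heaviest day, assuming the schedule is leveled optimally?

5

Early-start (A1@1, A2@1, A3@1, A4@1, A5@1, A6@1) gives peak 16: d1:16  d2:9  d3:5  d4:2  d5:0  d6:0  d7:0.
Shift A3→5, A4→2, A6→7.
Schedule A1@1, A2@1, A3@5, A4@2, A5@1, A6@7: d1:5  d2:5  d3:5  d4:4  d5:4  d6:4  d7:5 — peak 5.
Total engineer-days = 32 over 7 days ⇒ peak ≥ ⌈32/7⌉ = 5, so 5 is optimal.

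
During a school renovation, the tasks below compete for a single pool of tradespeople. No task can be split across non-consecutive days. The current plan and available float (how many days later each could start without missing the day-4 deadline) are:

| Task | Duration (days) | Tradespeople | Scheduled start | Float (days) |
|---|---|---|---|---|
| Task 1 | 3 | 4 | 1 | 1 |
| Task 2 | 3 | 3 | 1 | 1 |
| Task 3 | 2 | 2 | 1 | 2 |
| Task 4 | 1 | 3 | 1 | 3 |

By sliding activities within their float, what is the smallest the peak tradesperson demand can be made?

Early-start (Task 1@1, Task 2@1, Task 3@1, Task 4@1) gives peak 12: d1:12  d2:9  d3:7  d4:0.
Shift Task 4→4.
Schedule Task 1@1, Task 2@1, Task 3@1, Task 4@4: d1:9  d2:9  d3:7  d4:3 — peak 9.

9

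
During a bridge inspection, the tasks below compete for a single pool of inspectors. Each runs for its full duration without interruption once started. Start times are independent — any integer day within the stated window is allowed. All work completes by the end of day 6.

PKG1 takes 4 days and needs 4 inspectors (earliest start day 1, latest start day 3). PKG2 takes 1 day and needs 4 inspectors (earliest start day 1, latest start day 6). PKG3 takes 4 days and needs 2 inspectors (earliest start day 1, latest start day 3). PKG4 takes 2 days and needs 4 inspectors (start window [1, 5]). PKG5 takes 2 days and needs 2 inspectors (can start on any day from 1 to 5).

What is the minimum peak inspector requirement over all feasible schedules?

8

Early-start (PKG1@1, PKG2@1, PKG3@1, PKG4@1, PKG5@1) gives peak 16: d1:16  d2:12  d3:6  d4:6  d5:0  d6:0.
Shift PKG3→2, PKG4→5, PKG5→2.
Schedule PKG1@1, PKG2@1, PKG3@2, PKG4@5, PKG5@2: d1:8  d2:8  d3:8  d4:6  d5:6  d6:4 — peak 8.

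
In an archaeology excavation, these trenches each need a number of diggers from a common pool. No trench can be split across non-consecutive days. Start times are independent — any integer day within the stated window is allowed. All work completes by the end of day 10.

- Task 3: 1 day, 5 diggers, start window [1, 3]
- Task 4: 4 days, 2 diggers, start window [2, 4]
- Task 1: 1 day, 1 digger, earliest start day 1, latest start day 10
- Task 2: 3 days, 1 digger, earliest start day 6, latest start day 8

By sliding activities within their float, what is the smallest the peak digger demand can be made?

Early-start (Task 3@1, Task 4@2, Task 1@1, Task 2@6) gives peak 6: d1:6  d2:2  d3:2  d4:2  d5:2  d6:1  d7:1  d8:1  d9:0  d10:0.
Shift Task 1→2.
Schedule Task 3@1, Task 4@2, Task 1@2, Task 2@6: d1:5  d2:3  d3:2  d4:2  d5:2  d6:1  d7:1  d8:1  d9:0  d10:0 — peak 5.

5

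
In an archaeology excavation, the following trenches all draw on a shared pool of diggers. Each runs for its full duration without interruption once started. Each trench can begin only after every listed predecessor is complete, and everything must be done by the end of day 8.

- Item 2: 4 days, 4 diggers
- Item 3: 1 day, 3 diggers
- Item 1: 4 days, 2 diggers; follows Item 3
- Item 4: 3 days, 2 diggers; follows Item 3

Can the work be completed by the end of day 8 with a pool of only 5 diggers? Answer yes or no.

The minimum achievable peak is 6; 5 < 6, so no feasible schedule stays within the cap.

no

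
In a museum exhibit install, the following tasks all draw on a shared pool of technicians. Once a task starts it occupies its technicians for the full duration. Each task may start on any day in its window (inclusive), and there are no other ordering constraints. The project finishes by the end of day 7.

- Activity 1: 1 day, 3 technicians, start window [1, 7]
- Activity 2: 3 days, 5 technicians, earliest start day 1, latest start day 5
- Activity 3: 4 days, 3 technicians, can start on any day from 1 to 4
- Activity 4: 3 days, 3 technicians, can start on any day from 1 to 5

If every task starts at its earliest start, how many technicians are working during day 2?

11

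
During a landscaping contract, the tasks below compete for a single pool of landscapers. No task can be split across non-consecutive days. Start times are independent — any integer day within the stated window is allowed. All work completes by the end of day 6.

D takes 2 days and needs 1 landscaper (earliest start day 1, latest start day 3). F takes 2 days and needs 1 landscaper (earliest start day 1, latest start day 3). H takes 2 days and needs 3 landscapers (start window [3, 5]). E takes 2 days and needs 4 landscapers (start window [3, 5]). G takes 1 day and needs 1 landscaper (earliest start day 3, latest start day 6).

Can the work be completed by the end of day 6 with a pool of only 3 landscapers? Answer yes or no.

no

Total landscaper-days = 19; over 6 days the average is 19/6 > 3, so some day must exceed 3.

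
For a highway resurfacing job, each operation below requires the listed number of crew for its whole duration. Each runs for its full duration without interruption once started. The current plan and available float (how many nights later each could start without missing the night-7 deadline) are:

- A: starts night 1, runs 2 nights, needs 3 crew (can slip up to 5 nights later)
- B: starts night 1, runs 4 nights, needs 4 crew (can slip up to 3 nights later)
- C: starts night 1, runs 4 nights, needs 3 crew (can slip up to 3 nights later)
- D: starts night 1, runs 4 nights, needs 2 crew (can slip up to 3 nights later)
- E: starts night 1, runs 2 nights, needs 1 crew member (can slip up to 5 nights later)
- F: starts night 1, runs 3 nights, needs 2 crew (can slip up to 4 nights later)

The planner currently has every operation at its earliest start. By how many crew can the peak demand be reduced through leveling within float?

6

Early-start peak: n1:15  n2:15  n3:11  n4:9  n5:0  n6:0  n7:0 ⇒ 15.
Leveled (A@1, B@1, C@3, D@1, E@5, F@5): n1:9  n2:9  n3:9  n4:9  n5:6  n6:6  n7:2 ⇒ 9.
Reduction 15 − 9 = 6.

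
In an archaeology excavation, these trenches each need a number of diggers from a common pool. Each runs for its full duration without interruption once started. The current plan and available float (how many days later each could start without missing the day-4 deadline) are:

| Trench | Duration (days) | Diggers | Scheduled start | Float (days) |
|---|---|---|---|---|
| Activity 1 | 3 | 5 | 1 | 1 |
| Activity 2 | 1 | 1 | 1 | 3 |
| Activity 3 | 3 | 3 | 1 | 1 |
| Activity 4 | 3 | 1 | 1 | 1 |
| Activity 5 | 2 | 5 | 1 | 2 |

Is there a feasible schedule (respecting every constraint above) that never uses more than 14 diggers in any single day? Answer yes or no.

yes

Schedule Activity 1@1, Activity 2@1, Activity 3@1, Activity 4@1, Activity 5@2: d1:10  d2:14  d3:14  d4:0 — peak 14 ≤ 14.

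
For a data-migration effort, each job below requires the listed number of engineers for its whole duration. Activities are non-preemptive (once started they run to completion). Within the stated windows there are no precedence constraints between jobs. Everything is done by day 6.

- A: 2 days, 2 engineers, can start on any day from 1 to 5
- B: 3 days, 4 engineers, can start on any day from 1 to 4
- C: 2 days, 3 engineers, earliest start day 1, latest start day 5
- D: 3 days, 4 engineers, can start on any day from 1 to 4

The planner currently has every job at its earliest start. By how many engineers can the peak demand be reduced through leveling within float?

6

Early-start peak: d1:13  d2:13  d3:8  d4:0  d5:0  d6:0 ⇒ 13.
Leveled (A@1, B@1, C@3, D@4): d1:6  d2:6  d3:7  d4:7  d5:4  d6:4 ⇒ 7.
Reduction 13 − 7 = 6.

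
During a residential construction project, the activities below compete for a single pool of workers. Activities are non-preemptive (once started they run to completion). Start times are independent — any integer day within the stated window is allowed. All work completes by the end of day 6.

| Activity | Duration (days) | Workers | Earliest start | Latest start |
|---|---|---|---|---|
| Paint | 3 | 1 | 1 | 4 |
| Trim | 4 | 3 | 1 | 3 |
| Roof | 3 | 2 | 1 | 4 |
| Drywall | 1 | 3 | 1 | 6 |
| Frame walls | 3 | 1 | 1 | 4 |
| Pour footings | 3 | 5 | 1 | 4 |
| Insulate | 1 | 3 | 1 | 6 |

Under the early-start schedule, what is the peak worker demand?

Early-start schedule: Paint@1, Trim@1, Roof@1, Drywall@1, Frame walls@1, Pour footings@1, Insulate@1.
Load per day: day 1: 18, day 2: 12, day 3: 12, day 4: 3, day 5: 0, day 6: 0.
Peak is 18.

18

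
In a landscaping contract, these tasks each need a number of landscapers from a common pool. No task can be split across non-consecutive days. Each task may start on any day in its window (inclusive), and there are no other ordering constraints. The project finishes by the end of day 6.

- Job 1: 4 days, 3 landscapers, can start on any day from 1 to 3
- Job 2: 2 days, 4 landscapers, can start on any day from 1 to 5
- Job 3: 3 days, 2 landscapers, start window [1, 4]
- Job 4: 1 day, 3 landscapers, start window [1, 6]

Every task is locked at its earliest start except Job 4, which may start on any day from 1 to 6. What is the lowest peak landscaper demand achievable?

9

Job 4@1: d1:12  d2:9  d3:5  d4:3  d5:0  d6:0 → peak 12
Job 4@2: d1:9  d2:12  d3:5  d4:3  d5:0  d6:0 → peak 12
Job 4@3: d1:9  d2:9  d3:8  d4:3  d5:0  d6:0 → peak 9
Job 4@4: d1:9  d2:9  d3:5  d4:6  d5:0  d6:0 → peak 9
Job 4@5: d1:9  d2:9  d3:5  d4:3  d5:3  d6:0 → peak 9
Job 4@6: d1:9  d2:9  d3:5  d4:3  d5:0  d6:3 → peak 9
Best is Job 4@3, peak 9.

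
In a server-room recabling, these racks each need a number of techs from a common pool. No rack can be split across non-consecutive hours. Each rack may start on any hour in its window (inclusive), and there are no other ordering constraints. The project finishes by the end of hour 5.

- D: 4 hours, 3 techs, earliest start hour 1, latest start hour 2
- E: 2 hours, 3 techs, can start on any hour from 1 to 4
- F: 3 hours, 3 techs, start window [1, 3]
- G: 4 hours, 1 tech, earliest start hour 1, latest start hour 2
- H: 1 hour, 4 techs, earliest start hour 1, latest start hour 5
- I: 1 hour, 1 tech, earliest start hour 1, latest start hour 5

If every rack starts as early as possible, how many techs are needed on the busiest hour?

Early-start schedule: D@1, E@1, F@1, G@1, H@1, I@1.
Load per hour: hour 1: 15, hour 2: 10, hour 3: 7, hour 4: 4, hour 5: 0.
Peak is 15.

15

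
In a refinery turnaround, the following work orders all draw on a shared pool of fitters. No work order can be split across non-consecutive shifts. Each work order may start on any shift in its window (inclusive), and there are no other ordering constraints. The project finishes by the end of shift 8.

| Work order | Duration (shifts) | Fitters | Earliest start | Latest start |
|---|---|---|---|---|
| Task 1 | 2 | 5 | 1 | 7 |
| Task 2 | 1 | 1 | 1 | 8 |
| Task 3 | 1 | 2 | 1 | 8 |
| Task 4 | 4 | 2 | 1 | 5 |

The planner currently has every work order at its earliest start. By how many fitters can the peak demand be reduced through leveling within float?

5

Early-start peak: s1:10  s2:7  s3:2  s4:2  s5:0  s6:0  s7:0  s8:0 ⇒ 10.
Leveled (Task 1@1, Task 2@3, Task 3@3, Task 4@3): s1:5  s2:5  s3:5  s4:2  s5:2  s6:2  s7:0  s8:0 ⇒ 5.
Reduction 10 − 5 = 5.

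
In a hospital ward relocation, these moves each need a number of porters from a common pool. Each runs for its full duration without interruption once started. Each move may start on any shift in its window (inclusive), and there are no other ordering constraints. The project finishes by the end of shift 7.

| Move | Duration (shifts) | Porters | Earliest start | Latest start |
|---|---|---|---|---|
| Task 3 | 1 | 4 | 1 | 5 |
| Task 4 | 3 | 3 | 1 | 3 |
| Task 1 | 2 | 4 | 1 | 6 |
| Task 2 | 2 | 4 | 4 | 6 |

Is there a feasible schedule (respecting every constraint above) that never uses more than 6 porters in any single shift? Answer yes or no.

no

The minimum achievable peak is 7; 6 < 7, so no feasible schedule stays within the cap.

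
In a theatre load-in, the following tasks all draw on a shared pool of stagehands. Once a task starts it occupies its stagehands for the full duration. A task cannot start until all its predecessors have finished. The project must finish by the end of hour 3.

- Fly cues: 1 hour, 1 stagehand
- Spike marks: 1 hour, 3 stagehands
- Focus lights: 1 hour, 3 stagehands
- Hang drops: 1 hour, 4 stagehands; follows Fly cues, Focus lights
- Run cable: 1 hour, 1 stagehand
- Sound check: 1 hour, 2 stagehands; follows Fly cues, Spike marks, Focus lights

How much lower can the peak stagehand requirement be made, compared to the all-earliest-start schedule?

Early-start peak: h1:8  h2:6  h3:0 ⇒ 8.
Leveled (Fly cues@1, Spike marks@1, Focus lights@2, Hang drops@3, Run cable@1, Sound check@3): h1:5  h2:3  h3:6 ⇒ 6.
Reduction 8 − 6 = 2.

2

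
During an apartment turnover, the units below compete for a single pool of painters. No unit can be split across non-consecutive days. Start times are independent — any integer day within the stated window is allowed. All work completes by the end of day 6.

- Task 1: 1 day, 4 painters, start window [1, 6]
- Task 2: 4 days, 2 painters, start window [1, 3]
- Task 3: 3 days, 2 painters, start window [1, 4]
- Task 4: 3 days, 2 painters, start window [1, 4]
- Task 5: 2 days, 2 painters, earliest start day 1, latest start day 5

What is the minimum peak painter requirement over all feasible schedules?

Early-start (Task 1@1, Task 2@1, Task 3@1, Task 4@1, Task 5@1) gives peak 12: d1:12  d2:8  d3:6  d4:2  d5:0  d6:0.
Shift Task 3→2, Task 4→2, Task 5→5.
Schedule Task 1@1, Task 2@1, Task 3@2, Task 4@2, Task 5@5: d1:6  d2:6  d3:6  d4:6  d5:2  d6:2 — peak 6.

6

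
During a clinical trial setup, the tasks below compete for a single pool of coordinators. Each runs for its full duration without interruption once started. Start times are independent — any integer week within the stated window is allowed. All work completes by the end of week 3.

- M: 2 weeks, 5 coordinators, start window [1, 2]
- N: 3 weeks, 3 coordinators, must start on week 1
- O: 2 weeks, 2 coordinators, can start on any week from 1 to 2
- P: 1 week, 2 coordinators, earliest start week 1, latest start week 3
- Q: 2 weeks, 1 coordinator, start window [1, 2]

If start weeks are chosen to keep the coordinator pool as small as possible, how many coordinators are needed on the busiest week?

11

Early-start (M@1, N@1, O@1, P@1, Q@1) gives peak 13: w1:13  w2:11  w3:3.
Shift P→3.
Schedule M@1, N@1, O@1, P@3, Q@1: w1:11  w2:11  w3:5 — peak 11.
No arrangement of the 24 feasible schedules does better.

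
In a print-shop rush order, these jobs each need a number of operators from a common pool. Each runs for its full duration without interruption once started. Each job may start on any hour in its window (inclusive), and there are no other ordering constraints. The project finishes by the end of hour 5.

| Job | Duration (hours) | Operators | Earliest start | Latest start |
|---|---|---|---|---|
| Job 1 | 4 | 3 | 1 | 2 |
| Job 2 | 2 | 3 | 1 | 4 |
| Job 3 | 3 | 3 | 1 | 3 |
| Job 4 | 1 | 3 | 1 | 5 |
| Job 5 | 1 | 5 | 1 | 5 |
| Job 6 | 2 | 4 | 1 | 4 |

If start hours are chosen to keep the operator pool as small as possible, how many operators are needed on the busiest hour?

Early-start (Job 1@1, Job 2@1, Job 3@1, Job 4@1, Job 5@1, Job 6@1) gives peak 21: h1:21  h2:13  h3:6  h4:3  h5:0.
Shift Job 4→3, Job 5→5, Job 6→4.
Schedule Job 1@1, Job 2@1, Job 3@1, Job 4@3, Job 5@5, Job 6@4: h1:9  h2:9  h3:9  h4:7  h5:9 — peak 9.
Total operator-hours = 43 over 5 hours ⇒ peak ≥ ⌈43/5⌉ = 9, so 9 is optimal.

9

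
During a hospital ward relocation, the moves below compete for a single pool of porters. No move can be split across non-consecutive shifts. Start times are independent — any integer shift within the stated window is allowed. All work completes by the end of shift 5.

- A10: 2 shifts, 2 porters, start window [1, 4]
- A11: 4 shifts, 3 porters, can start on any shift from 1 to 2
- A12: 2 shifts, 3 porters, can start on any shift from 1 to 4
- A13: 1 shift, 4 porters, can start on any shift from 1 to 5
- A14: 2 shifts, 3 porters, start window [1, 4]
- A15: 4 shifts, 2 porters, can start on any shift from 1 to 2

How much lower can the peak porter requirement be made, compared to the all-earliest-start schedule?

Early-start peak: s1:17  s2:13  s3:5  s4:5  s5:0 ⇒ 17.
Leveled (A10@1, A11@1, A12@1, A13@3, A14@4, A15@1): s1:10  s2:10  s3:9  s4:8  s5:3 ⇒ 10.
Reduction 17 − 10 = 7.

7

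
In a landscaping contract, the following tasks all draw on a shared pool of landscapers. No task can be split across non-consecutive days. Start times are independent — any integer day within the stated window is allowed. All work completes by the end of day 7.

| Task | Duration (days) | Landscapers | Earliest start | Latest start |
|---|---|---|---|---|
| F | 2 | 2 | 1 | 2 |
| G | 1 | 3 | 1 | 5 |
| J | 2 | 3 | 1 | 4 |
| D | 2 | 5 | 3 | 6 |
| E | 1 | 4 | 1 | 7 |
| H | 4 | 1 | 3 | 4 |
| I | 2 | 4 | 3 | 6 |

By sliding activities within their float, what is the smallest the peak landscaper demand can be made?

6

Early-start (F@1, G@1, J@1, D@3, E@1, H@3, I@3) gives peak 12: d1:12  d2:5  d3:10  d4:10  d5:1  d6:1  d7:0.
Shift G→3, J→2, D→4, H→4, I→6.
Schedule F@1, G@3, J@2, D@4, E@1, H@4, I@6: d1:6  d2:5  d3:6  d4:6  d5:6  d6:5  d7:5 — peak 6.
Total landscaper-days = 39 over 7 days ⇒ peak ≥ ⌈39/7⌉ = 6, so 6 is optimal.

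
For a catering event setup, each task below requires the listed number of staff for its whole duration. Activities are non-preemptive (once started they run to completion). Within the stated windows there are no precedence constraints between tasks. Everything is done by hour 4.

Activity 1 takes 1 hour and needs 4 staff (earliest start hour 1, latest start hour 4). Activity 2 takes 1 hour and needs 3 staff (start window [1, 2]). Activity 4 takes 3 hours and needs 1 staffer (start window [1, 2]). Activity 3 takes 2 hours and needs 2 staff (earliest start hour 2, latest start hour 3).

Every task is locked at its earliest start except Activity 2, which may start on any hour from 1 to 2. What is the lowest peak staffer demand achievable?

Activity 2@1: h1:8  h2:3  h3:3  h4:0 → peak 8
Activity 2@2: h1:5  h2:6  h3:3  h4:0 → peak 6
Best is Activity 2@2, peak 6.

6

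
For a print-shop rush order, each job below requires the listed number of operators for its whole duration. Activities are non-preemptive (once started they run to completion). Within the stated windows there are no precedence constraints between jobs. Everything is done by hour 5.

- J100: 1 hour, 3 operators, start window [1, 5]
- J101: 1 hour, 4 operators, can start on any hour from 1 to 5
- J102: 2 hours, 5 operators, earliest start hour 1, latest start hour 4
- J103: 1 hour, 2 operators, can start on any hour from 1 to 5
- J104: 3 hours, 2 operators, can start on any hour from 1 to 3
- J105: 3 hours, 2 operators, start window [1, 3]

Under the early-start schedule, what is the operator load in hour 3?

At early start, hour 3 has: J104, J105.
Demand: 2 + 2 = 4.

4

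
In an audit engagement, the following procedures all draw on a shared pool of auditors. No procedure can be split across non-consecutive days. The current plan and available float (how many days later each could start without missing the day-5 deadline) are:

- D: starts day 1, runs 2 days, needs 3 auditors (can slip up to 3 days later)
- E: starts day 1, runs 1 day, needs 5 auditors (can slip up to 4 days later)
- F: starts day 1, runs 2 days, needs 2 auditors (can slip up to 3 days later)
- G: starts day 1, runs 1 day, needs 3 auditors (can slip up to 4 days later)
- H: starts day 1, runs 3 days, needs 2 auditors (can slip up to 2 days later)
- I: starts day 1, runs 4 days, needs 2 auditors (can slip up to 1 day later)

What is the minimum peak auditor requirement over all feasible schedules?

Early-start (D@1, E@1, F@1, G@1, H@1, I@1) gives peak 17: d1:17  d2:9  d3:4  d4:2  d5:0.
Shift E→5, G→3, H→3.
Schedule D@1, E@5, F@1, G@3, H@3, I@1: d1:7  d2:7  d3:7  d4:4  d5:7 — peak 7.
Total auditor-days = 32 over 5 days ⇒ peak ≥ ⌈32/5⌉ = 7, so 7 is optimal.

7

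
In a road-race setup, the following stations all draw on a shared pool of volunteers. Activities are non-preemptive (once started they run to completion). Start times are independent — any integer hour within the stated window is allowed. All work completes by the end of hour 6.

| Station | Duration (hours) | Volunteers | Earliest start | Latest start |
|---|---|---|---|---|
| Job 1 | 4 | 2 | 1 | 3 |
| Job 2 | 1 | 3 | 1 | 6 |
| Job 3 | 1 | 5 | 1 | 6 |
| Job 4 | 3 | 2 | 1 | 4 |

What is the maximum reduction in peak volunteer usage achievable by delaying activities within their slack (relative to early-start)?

Early-start peak: h1:12  h2:4  h3:4  h4:2  h5:0  h6:0 ⇒ 12.
Leveled (Job 1@1, Job 2@1, Job 3@5, Job 4@2): h1:5  h2:4  h3:4  h4:4  h5:5  h6:0 ⇒ 5.
Reduction 12 − 5 = 7.

7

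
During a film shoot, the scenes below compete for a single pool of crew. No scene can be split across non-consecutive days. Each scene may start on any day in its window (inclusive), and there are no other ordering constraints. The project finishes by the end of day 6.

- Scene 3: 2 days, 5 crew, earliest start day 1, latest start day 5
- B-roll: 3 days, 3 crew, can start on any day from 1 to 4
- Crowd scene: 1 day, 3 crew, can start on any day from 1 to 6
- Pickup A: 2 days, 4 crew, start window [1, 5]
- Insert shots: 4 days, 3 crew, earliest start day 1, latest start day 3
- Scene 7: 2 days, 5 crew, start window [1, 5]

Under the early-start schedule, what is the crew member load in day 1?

At early start, day 1 has: Scene 3, B-roll, Crowd scene, Pickup A, Insert shots, Scene 7.
Demand: 5 + 3 + 3 + 4 + 3 + 5 = 23.

23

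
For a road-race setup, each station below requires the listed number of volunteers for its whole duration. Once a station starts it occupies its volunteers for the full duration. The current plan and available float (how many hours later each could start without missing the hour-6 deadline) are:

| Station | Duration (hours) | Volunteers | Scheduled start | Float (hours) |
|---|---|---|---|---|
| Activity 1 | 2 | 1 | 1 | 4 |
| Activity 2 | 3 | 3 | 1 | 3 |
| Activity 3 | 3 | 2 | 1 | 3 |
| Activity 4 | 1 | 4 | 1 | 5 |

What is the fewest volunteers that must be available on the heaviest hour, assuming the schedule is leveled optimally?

5

Early-start (Activity 1@1, Activity 2@1, Activity 3@1, Activity 4@1) gives peak 10: h1:10  h2:6  h3:5  h4:0  h5:0  h6:0.
Shift Activity 3→3, Activity 4→6.
Schedule Activity 1@1, Activity 2@1, Activity 3@3, Activity 4@6: h1:4  h2:4  h3:5  h4:2  h5:2  h6:4 — peak 5.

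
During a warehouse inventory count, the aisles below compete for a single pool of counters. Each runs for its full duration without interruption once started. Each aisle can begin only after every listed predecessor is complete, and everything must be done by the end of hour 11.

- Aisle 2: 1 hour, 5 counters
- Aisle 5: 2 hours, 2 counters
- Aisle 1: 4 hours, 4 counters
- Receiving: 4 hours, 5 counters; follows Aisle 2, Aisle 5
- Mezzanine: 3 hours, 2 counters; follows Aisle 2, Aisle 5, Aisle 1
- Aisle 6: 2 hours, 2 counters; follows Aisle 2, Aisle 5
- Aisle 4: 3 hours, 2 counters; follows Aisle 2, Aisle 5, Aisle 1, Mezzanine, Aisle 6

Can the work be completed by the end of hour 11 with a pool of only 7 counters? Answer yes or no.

Schedule Aisle 2@1, Aisle 5@1, Aisle 1@2, Receiving@6, Mezzanine@6, Aisle 6@3, Aisle 4@9: h1:7  h2:6  h3:6  h4:6  h5:4  h6:7  h7:7  h8:7  h9:7  h10:2  h11:2 — peak 7 ≤ 7.

yes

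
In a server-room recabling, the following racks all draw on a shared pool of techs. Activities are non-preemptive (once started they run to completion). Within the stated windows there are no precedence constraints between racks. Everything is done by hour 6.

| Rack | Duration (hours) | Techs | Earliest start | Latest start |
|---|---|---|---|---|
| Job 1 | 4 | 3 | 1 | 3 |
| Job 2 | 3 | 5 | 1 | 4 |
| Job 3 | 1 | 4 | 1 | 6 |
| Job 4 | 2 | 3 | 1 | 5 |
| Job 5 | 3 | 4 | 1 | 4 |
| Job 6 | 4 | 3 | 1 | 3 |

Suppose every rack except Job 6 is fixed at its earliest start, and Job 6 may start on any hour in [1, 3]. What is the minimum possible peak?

Job 6@1: h1:22  h2:18  h3:15  h4:6  h5:0  h6:0 → peak 22
Job 6@2: h1:19  h2:18  h3:15  h4:6  h5:3  h6:0 → peak 19
Job 6@3: h1:19  h2:15  h3:15  h4:6  h5:3  h6:3 → peak 19
Best is Job 6@2, peak 19.

19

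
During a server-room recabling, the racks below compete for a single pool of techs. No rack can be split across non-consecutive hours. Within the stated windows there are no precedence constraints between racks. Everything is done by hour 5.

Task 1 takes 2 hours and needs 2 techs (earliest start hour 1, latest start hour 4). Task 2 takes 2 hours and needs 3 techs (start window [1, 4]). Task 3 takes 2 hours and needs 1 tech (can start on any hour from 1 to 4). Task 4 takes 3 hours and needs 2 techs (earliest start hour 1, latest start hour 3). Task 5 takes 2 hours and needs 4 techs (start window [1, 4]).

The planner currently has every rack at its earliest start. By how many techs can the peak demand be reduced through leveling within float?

Early-start peak: h1:12  h2:12  h3:2  h4:0  h5:0 ⇒ 12.
Leveled (Task 1@1, Task 2@1, Task 3@1, Task 4@3, Task 5@3): h1:6  h2:6  h3:6  h4:6  h5:2 ⇒ 6.
Reduction 12 − 6 = 6.

6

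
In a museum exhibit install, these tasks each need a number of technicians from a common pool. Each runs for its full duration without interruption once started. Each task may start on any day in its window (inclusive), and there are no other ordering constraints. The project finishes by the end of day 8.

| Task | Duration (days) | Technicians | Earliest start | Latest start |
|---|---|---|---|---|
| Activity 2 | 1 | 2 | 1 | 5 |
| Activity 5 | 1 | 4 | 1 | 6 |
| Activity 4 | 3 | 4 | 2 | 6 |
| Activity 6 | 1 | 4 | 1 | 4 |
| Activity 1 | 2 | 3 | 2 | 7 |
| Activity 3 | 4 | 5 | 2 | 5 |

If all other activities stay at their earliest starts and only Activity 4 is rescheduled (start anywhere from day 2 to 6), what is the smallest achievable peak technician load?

10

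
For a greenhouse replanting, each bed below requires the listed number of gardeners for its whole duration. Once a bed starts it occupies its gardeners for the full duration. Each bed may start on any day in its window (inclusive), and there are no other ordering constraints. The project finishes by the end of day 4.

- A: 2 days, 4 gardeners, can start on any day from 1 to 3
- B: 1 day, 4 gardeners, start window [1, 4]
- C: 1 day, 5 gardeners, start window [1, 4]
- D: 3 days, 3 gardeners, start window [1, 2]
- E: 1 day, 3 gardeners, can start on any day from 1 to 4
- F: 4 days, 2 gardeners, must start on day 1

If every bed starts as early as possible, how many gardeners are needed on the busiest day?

Early-start schedule: A@1, B@1, C@1, D@1, E@1, F@1.
Load per day: day 1: 21, day 2: 9, day 3: 5, day 4: 2.
Peak is 21.

21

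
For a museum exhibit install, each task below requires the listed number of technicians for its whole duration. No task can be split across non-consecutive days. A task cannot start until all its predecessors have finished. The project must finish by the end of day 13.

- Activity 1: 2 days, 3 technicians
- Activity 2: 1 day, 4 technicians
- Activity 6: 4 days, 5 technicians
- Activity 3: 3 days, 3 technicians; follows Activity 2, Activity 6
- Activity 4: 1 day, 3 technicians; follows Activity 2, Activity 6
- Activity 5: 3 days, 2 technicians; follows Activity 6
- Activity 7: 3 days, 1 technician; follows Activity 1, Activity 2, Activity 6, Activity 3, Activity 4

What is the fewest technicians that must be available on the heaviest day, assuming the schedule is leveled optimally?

6

Early-start (Activity 1@1, Activity 2@1, Activity 6@1, Activity 3@5, Activity 4@5, Activity 5@5, Activity 7@8) gives peak 12: d1:12  d2:8  d3:5  d4:5  d5:8  d6:5  d7:5  d8:1  d9:1  d10:1  d11:0  d12:0  d13:0.
Shift Activity 2→3, Activity 6→4, Activity 3→8, Activity 4→8, Activity 5→9, Activity 7→11.
Schedule Activity 1@1, Activity 2@3, Activity 6@4, Activity 3@8, Activity 4@8, Activity 5@9, Activity 7@11: d1:3  d2:3  d3:4  d4:5  d5:5  d6:5  d7:5  d8:6  d9:5  d10:5  d11:3  d12:1  d13:1 — peak 6.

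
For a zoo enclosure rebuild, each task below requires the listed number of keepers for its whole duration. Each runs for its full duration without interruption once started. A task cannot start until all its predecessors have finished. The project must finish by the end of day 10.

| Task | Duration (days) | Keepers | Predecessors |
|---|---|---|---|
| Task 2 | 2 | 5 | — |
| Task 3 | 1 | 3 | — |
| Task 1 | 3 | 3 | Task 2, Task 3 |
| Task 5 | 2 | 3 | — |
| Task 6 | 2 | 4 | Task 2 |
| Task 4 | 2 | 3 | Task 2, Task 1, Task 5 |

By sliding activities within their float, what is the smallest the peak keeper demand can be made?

6

Early-start (Task 2@1, Task 3@1, Task 1@3, Task 5@1, Task 6@3, Task 4@6) gives peak 11: d1:11  d2:8  d3:7  d4:7  d5:3  d6:3  d7:3  d8:0  d9:0  d10:0.
Shift Task 3→3, Task 1→4, Task 5→3, Task 6→7, Task 4→9.
Schedule Task 2@1, Task 3@3, Task 1@4, Task 5@3, Task 6@7, Task 4@9: d1:5  d2:5  d3:6  d4:6  d5:3  d6:3  d7:4  d8:4  d9:3  d10:3 — peak 6.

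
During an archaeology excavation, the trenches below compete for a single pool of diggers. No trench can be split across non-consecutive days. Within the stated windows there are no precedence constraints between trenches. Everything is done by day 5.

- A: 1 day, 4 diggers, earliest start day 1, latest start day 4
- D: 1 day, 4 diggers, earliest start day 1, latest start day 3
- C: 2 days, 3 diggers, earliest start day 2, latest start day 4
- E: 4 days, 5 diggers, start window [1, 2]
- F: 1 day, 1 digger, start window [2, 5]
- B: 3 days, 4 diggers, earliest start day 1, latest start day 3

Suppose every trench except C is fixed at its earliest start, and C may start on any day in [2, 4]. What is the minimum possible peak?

17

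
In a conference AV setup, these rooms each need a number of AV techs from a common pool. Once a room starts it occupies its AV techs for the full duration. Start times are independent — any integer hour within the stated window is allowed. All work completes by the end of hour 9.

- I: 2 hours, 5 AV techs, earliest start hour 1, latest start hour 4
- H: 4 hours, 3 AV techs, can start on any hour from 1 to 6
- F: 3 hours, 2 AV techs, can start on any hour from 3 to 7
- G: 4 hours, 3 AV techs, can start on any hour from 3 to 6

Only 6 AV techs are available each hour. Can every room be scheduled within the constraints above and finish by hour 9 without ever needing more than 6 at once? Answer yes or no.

Schedule I@1, H@3, F@3, G@6: h1:5  h2:5  h3:5  h4:5  h5:5  h6:6  h7:3  h8:3  h9:3 — peak 6 ≤ 6.

yes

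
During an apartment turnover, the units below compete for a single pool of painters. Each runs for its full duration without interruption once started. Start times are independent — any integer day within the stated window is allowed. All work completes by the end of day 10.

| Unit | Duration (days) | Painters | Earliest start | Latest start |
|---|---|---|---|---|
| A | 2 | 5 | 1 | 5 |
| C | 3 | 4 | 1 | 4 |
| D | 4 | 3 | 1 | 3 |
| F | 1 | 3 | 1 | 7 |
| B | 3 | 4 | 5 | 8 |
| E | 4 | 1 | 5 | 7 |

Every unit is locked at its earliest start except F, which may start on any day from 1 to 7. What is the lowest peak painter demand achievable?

12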